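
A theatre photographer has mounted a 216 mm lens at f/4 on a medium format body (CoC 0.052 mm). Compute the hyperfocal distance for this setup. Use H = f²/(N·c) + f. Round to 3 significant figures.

Hyperfocal distance H = f²/(N·c) + f = 216²/(4 × 0.052) + 216 = 46656/0.208 + 216 ≈ 224523.7 mm ≈ 225 m.

225 m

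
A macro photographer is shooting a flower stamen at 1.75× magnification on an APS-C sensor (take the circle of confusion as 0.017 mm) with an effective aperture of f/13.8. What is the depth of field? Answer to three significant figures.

0.153 mm

At magnification m, DoF ≈ 2·N_eff·c/m² = 2 × 13.8 × 0.017 / 1.75² = 0.4692 / 3.062 ≈ 0.153 mm.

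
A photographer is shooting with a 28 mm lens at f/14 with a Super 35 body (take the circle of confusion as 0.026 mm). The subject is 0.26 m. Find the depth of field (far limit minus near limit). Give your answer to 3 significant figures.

Hyperfocal distance H = f²/(N·c) + f = 28²/(14 × 0.026) + 28 = 784/0.364 + 28 ≈ 2181.8 mm ≈ 2.182 m.
Near limit Dn = s·(H − f)/(H + s − 2f) = 260 × (2181.8 − 28) / (2181.8 + 260 − 2 × 28) = 260 × 2153.8 / 2385.8 ≈ 234.718 mm.
Far limit Df = s·(H − f)/(H − s) = 260 × (2181.8 − 28) / (2181.8 − 260) = 260 × 2153.8 / 1921.8 ≈ 291.386 mm.
Depth of field = Df − Dn = 291.386 − 234.718 ≈ 56.668 mm.

56.7 mm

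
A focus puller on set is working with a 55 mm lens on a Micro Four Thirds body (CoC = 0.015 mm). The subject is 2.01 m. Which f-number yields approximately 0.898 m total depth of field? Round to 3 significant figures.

f/22

Write h = H − f = f²/(N·c). The thin-lens limits are Dn = s·h/(h + (s−f)) and Df = s·h/(h − (s−f)), so DoF = Df − Dn = 2·s·(s−f)·h / (h² − (s−f)²).
That is a quadratic in h: DoF·h² − 2·s·(s−f)·h − DoF·(s−f)² = 0 ⇒ h = (s−f)·(s + √(s² + DoF²)) / DoF = 1955 × (2010 + √(2010² + 898²)) / 898 = 1955 × (2010 + 2201.48) / 898 ≈ 9168.6 mm.
Then N = f²/(c·h) = 55² / (0.015 × 9168.6) = 3025 / 137.53 ≈ 22.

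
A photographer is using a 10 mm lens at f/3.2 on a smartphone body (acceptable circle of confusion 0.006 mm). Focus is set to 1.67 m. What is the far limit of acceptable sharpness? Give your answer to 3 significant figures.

2.45 m

Hyperfocal distance H = f²/(N·c) + f = 10²/(3.2 × 0.006) + 10 = 100/0.0192 + 10 ≈ 5218.3 mm ≈ 5.218 m.
Far limit Df = s·(H − f)/(H − s) = 1670 × (5218.3 − 10) / (5218.3 − 1670) = 1670 × 5208.3 / 3548.3 ≈ 2451.3 mm ≈ 2.45 m.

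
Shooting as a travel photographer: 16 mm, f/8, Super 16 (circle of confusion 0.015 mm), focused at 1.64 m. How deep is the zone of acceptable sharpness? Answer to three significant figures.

Hyperfocal distance H = f²/(N·c) + f = 16²/(8 × 0.015) + 16 = 256/0.12 + 16 ≈ 2149.3 mm ≈ 2.149 m.
Near limit Dn = s·(H − f)/(H + s − 2f) = 1640 × (2149.3 − 16) / (2149.3 + 1640 − 2 × 16) = 1640 × 2133.3 / 3757.3 ≈ 931.2 mm.
Far limit Df = s·(H − f)/(H − s) = 1640 × (2149.3 − 16) / (2149.3 − 1640) = 1640 × 2133.3 / 509.3 ≈ 6869.1 mm.
Depth of field = Df − Dn = 6869.1 − 931.2 ≈ 5937.9 mm ≈ 5.94 m.

5.94 m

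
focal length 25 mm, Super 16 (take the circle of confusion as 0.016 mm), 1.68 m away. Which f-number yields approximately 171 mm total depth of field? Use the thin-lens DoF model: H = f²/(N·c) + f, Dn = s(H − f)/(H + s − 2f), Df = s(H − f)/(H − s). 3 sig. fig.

f/1.20

Write h = H − f = f²/(N·c). The thin-lens limits are Dn = s·h/(h + (s−f)) and Df = s·h/(h − (s−f)), so DoF = Df − Dn = 2·s·(s−f)·h / (h² − (s−f)²).
That is a quadratic in h: DoF·h² − 2·s·(s−f)·h − DoF·(s−f)² = 0 ⇒ h = (s−f)·(s + √(s² + DoF²)) / DoF = 1655 × (1680 + √(1680² + 171²)) / 171 = 1655 × (1680 + 1688.68) / 171 ≈ 32603 mm.
Then N = f²/(c·h) = 25² / (0.016 × 32603) = 625 / 521.65 ≈ 1.20.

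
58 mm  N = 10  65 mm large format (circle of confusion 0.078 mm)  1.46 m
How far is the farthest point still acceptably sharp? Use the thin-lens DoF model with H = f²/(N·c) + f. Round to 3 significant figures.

Hyperfocal distance H = f²/(N·c) + f = 58²/(10 × 0.078) + 58 = 3364/0.78 + 58 ≈ 4370.8 mm ≈ 4.371 m.
Far limit Df = s·(H − f)/(H − s) = 1460 × (4370.8 − 58) / (4370.8 − 1460) = 1460 × 4312.8 / 2910.8 ≈ 2163.2 mm ≈ 2.16 m.

2.16 m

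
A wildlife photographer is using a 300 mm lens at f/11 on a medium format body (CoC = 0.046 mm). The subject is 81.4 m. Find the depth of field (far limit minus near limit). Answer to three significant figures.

93.7 m

Hyperfocal distance H = f²/(N·c) + f = 300²/(11 × 0.046) + 300 = 90000/0.506 + 300 ≈ 178165.6 mm ≈ 178.2 m.
Near limit Dn = s·(H − f)/(H + s − 2f) = 81400 × (178165.6 − 300) / (178165.6 + 81400 − 2 × 300) = 81400 × 177865.6 / 258965.6 ≈ 55908 mm.
Far limit Df = s·(H − f)/(H − s) = 81400 × (178165.6 − 300) / (178165.6 − 81400) = 81400 × 177865.6 / 96765.6 ≈ 149622 mm.
Depth of field = Df − Dn = 149622 − 55908 ≈ 93714 mm ≈ 93.7 m.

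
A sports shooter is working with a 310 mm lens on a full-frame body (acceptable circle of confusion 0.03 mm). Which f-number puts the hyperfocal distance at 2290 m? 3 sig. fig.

Rearrange H = f²/(N·c) + f for N: N = f² / ((H − f)·c).
N = 310² / ((2290000 − 310) × 0.03) = 96100 / 68691 ≈ 1.40.

f/1.40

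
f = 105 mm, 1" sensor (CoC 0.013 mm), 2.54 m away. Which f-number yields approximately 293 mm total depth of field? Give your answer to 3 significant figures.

f/20

Write h = H − f = f²/(N·c). The thin-lens limits are Dn = s·h/(h + (s−f)) and Df = s·h/(h − (s−f)), so DoF = Df − Dn = 2·s·(s−f)·h / (h² − (s−f)²).
That is a quadratic in h: DoF·h² − 2·s·(s−f)·h − DoF·(s−f)² = 0 ⇒ h = (s−f)·(s + √(s² + DoF²)) / DoF = 2435 × (2540 + √(2540² + 293²)) / 293 = 2435 × (2540 + 2556.84) / 293 ≈ 42358 mm.
Then N = f²/(c·h) = 105² / (0.013 × 42358) = 11025 / 550.65 ≈ 20.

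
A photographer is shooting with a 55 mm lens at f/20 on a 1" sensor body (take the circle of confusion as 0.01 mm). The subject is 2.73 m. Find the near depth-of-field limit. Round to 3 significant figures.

Hyperfocal distance H = f²/(N·c) + f = 55²/(20 × 0.01) + 55 = 3025/0.2 + 55 ≈ 15180.0 mm ≈ 15.18 m.
Near limit Dn = s·(H − f)/(H + s − 2f) = 2730 × (15180.0 − 55) / (15180.0 + 2730 − 2 × 55) = 2730 × 15125.0 / 17800.0 ≈ 2319.7 mm ≈ 2.32 m.

2.32 m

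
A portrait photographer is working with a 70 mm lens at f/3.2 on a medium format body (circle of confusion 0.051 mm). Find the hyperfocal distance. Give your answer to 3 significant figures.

30.1 m

Hyperfocal distance H = f²/(N·c) + f = 70²/(3.2 × 0.051) + 70 = 4900/0.1632 + 70 ≈ 30094.5 mm ≈ 30.1 m.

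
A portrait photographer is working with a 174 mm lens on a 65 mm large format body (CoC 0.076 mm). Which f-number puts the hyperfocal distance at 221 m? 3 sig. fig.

Rearrange H = f²/(N·c) + f for N: N = f² / ((H − f)·c).
N = 174² / ((221000 − 174) × 0.076) = 30276 / 16783 ≈ 1.80.

f/1.80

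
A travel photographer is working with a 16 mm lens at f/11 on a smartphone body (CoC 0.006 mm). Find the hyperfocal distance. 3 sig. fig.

Hyperfocal distance H = f²/(N·c) + f = 16²/(11 × 0.006) + 16 = 256/0.066 + 16 ≈ 3894.8 mm ≈ 3.89 m.

3.89 m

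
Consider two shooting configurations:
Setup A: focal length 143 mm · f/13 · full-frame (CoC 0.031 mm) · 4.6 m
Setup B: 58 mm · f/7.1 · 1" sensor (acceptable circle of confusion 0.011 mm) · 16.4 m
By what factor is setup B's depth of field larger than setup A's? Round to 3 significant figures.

Setup A: H = 143²/(13×0.031) + 143 ≈ 50884.9 mm; DoF = Df − Dn = 5042.96 − 4228.58 ≈ 814.38 mm.
Setup B: H = 58²/(7.1×0.011) + 58 ≈ 43131.0 mm; DoF = Df − Dn = 26426 − 11889 ≈ 14537 mm.
Ratio = 14537 / 814.38 ≈ 17.9.

17.9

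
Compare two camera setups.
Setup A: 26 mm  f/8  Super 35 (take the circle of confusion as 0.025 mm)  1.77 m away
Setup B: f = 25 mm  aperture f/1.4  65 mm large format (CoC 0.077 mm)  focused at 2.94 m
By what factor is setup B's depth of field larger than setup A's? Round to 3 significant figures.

1.59

Setup A: H = 26²/(8×0.025) + 26 ≈ 3406.0 mm; DoF = Df − Dn = 3656.8 − 1167.6 ≈ 2489.2 mm.
Setup B: H = 25²/(1.4×0.077) + 25 ≈ 5822.8 mm; DoF = Df − Dn = 5912.9 − 1956.4 ≈ 3956.5 mm.
Ratio = 3956.5 / 2489.2 ≈ 1.59.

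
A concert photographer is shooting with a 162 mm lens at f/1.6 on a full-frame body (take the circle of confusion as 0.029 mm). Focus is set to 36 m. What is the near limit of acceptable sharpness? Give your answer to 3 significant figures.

Hyperfocal distance H = f²/(N·c) + f = 162²/(1.6 × 0.029) + 162 = 26244/0.0464 + 162 ≈ 565765.4 mm ≈ 565.8 m.
Near limit Dn = s·(H − f)/(H + s − 2f) = 36000 × (565765.4 − 162) / (565765.4 + 36000 − 2 × 162) = 36000 × 565603.4 / 601441.4 ≈ 33855 mm ≈ 33.9 m.

33.9 m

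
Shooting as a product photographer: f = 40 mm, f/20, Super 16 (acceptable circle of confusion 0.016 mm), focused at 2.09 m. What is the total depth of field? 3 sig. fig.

2.06 m

Hyperfocal distance H = f²/(N·c) + f = 40²/(20 × 0.016) + 40 = 1600/0.32 + 40 ≈ 5040.0 mm ≈ 5.040 m.
Near limit Dn = s·(H − f)/(H + s − 2f) = 2090 × (5040.0 − 40) / (5040.0 + 2090 − 2 × 40) = 2090 × 5000.0 / 7050.0 ≈ 1482.3 mm.
Far limit Df = s·(H − f)/(H − s) = 2090 × (5040.0 − 40) / (5040.0 − 2090) = 2090 × 5000.0 / 2950.0 ≈ 3542.4 mm.
Depth of field = Df − Dn = 3542.4 − 1482.3 ≈ 2060.1 mm ≈ 2.06 m.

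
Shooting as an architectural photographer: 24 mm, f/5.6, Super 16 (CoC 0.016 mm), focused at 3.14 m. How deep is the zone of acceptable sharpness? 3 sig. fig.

3.98 m

Hyperfocal distance H = f²/(N·c) + f = 24²/(5.6 × 0.016) + 24 = 576/0.0896 + 24 ≈ 6452.6 mm ≈ 6.453 m.
Near limit Dn = s·(H − f)/(H + s − 2f) = 3140 × (6452.6 − 24) / (6452.6 + 3140 − 2 × 24) = 3140 × 6428.6 / 9544.6 ≈ 2114.9 mm.
Far limit Df = s·(H − f)/(H − s) = 3140 × (6452.6 − 24) / (6452.6 − 3140) = 3140 × 6428.6 / 3312.6 ≈ 6093.7 mm.
Depth of field = Df − Dn = 6093.7 − 2114.9 ≈ 3978.8 mm ≈ 3.98 m.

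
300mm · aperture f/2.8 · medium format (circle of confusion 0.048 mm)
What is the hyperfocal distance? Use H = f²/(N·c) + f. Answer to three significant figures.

Hyperfocal distance H = f²/(N·c) + f = 300²/(2.8 × 0.048) + 300 = 90000/0.1344 + 300 ≈ 669942.9 mm ≈ 670 m.

670 m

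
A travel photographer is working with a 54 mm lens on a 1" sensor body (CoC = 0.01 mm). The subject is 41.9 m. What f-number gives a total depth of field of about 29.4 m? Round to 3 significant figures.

Write h = H − f = f²/(N·c). The thin-lens limits are Dn = s·h/(h + (s−f)) and Df = s·h/(h − (s−f)), so DoF = Df − Dn = 2·s·(s−f)·h / (h² − (s−f)²).
That is a quadratic in h: DoF·h² − 2·s·(s−f)·h − DoF·(s−f)² = 0 ⇒ h = (s−f)·(s + √(s² + DoF²)) / DoF = 41846 × (41900 + √(41900² + 29400²)) / 29400 = 41846 × (41900 + 51185.6) / 29400 ≈ 132492 mm.
Then N = f²/(c·h) = 54² / (0.01 × 132492) = 2916 / 1324.9 ≈ 2.20.

f/2.20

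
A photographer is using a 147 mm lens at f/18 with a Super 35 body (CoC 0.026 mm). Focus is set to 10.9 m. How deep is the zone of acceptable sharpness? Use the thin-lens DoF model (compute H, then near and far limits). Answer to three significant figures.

Hyperfocal distance H = f²/(N·c) + f = 147²/(18 × 0.026) + 147 = 21609/0.468 + 147 ≈ 46320.1 mm ≈ 46.32 m.
Near limit Dn = s·(H − f)/(H + s − 2f) = 10900 × (46320.1 − 147) / (46320.1 + 10900 − 2 × 147) = 10900 × 46173.1 / 56926.1 ≈ 8841.1 mm.
Far limit Df = s·(H − f)/(H − s) = 10900 × (46320.1 − 147) / (46320.1 − 10900) = 10900 × 46173.1 / 35420.1 ≈ 14209.1 mm.
Depth of field = Df − Dn = 14209.1 − 8841.1 ≈ 5368.0 mm ≈ 5.37 m.

5.37 m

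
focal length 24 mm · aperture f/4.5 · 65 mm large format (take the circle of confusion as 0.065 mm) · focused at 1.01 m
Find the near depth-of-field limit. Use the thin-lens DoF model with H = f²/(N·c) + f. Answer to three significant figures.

Hyperfocal distance H = f²/(N·c) + f = 24²/(4.5 × 0.065) + 24 = 576/0.2925 + 24 ≈ 1993.2 mm ≈ 1.993 m.
Near limit Dn = s·(H − f)/(H + s − 2f) = 1010 × (1993.2 − 24) / (1993.2 + 1010 − 2 × 24) = 1010 × 1969.2 / 2955.2 ≈ 673.02 mm ≈ 0.673 m.

0.673 m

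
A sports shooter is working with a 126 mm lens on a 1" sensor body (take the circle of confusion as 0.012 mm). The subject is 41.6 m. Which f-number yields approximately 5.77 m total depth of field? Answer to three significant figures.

f/2.20

Write h = H − f = f²/(N·c). The thin-lens limits are Dn = s·h/(h + (s−f)) and Df = s·h/(h − (s−f)), so DoF = Df − Dn = 2·s·(s−f)·h / (h² − (s−f)²).
That is a quadratic in h: DoF·h² − 2·s·(s−f)·h − DoF·(s−f)² = 0 ⇒ h = (s−f)·(s + √(s² + DoF²)) / DoF = 41474 × (41600 + √(41600² + 5770²)) / 5770 = 41474 × (41600 + 41998.2) / 5770 ≈ 600893 mm.
Then N = f²/(c·h) = 126² / (0.012 × 600893) = 15876 / 7210.7 ≈ 2.20.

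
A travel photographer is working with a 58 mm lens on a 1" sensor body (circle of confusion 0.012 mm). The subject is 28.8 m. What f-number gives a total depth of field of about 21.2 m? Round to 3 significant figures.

Write h = H − f = f²/(N·c). The thin-lens limits are Dn = s·h/(h + (s−f)) and Df = s·h/(h − (s−f)), so DoF = Df − Dn = 2·s·(s−f)·h / (h² − (s−f)²).
That is a quadratic in h: DoF·h² − 2·s·(s−f)·h − DoF·(s−f)² = 0 ⇒ h = (s−f)·(s + √(s² + DoF²)) / DoF = 28742 × (28800 + √(28800² + 21200²)) / 21200 = 28742 × (28800 + 35761.4) / 21200 ≈ 87529 mm.
Then N = f²/(c·h) = 58² / (0.012 × 87529) = 3364 / 1050.4 ≈ 3.20.

f/3.20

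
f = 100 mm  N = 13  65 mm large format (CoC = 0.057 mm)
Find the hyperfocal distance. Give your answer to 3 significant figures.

Hyperfocal distance H = f²/(N·c) + f = 100²/(13 × 0.057) + 100 = 10000/0.741 + 100 ≈ 13595.3 mm ≈ 13.6 m.

13.6 m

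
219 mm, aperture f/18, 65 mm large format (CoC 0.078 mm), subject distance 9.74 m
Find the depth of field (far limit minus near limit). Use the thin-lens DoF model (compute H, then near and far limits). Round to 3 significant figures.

5.89 m

Hyperfocal distance H = f²/(N·c) + f = 219²/(18 × 0.078) + 219 = 47961/1.404 + 219 ≈ 34379.3 mm ≈ 34.38 m.
Near limit Dn = s·(H − f)/(H + s − 2f) = 9740 × (34379.3 − 219) / (34379.3 + 9740 − 2 × 219) = 9740 × 34160.3 / 43681.3 ≈ 7617.0 mm.
Far limit Df = s·(H − f)/(H − s) = 9740 × (34379.3 − 219) / (34379.3 − 9740) = 9740 × 34160.3 / 24639.3 ≈ 13503.7 mm.
Depth of field = Df − Dn = 13503.7 − 7617.0 ≈ 5886.7 mm ≈ 5.89 m.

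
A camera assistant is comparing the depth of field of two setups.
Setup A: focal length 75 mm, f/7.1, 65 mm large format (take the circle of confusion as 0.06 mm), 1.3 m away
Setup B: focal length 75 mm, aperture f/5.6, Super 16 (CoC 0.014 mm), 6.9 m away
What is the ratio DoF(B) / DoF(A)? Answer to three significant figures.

Setup A: H = 75²/(7.1×0.06) + 75 ≈ 13279.2 mm; DoF = Df − Dn = 1432.94 − 1189.63 ≈ 243.31 mm.
Setup B: H = 75²/(5.6×0.014) + 75 ≈ 71822.4 mm; DoF = Df − Dn = 7625.4 − 6300.6 ≈ 1324.8 mm.
Ratio = 1324.8 / 243.31 ≈ 5.44.

5.44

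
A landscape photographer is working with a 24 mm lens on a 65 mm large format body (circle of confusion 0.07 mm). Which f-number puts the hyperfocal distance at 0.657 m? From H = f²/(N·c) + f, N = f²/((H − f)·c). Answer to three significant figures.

f/13

Rearrange H = f²/(N·c) + f for N: N = f² / ((H − f)·c).
N = 24² / ((657 − 24) × 0.07) = 576 / 44.31 ≈ 13.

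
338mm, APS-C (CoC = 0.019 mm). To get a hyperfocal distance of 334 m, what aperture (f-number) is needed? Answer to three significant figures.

Rearrange H = f²/(N·c) + f for N: N = f² / ((H − f)·c).
N = 338² / ((334000 − 338) × 0.019) = 114244 / 6340 ≈ 18.

f/18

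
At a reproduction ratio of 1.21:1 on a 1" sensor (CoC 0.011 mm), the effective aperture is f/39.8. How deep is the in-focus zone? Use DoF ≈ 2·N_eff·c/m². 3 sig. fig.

At magnification m, DoF ≈ 2·N_eff·c/m² = 2 × 39.8 × 0.011 / 1.21² = 0.8756 / 1.464 ≈ 0.598 mm.

0.598 mm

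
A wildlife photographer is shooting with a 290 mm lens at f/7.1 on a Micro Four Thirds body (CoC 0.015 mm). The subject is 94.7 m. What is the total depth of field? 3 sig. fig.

Hyperfocal distance H = f²/(N·c) + f = 290²/(7.1 × 0.015) + 290 = 84100/0.1065 + 290 ≈ 789961.4 mm ≈ 790.0 m.
Near limit Dn = s·(H − f)/(H + s − 2f) = 94700 × (789961.4 − 290) / (789961.4 + 94700 − 2 × 290) = 94700 × 789671.4 / 884081.4 ≈ 84587 mm.
Far limit Df = s·(H − f)/(H − s) = 94700 × (789961.4 − 290) / (789961.4 − 94700) = 94700 × 789671.4 / 695261.4 ≈ 107559 mm.
Depth of field = Df − Dn = 107559 − 84587 ≈ 22972 mm ≈ 23.0 m.

23.0 m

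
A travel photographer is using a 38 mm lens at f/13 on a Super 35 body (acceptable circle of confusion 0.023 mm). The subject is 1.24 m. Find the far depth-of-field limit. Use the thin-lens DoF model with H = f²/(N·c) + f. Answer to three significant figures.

1.65 m

Hyperfocal distance H = f²/(N·c) + f = 38²/(13 × 0.023) + 38 = 1444/0.299 + 38 ≈ 4867.4 mm ≈ 4.867 m.
Far limit Df = s·(H − f)/(H − s) = 1240 × (4867.4 − 38) / (4867.4 − 1240) = 1240 × 4829.4 / 3627.4 ≈ 1650.9 mm ≈ 1.65 m.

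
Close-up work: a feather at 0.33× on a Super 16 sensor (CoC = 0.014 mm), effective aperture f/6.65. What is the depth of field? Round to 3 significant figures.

At magnification m, DoF ≈ 2·N_eff·c/m² = 2 × 6.65 × 0.014 / 0.33² = 0.1862 / 0.1089 ≈ 1.71 mm.

1.71 mm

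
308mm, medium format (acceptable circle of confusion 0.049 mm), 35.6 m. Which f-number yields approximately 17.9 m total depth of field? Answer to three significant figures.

f/13

Write h = H − f = f²/(N·c). The thin-lens limits are Dn = s·h/(h + (s−f)) and Df = s·h/(h − (s−f)), so DoF = Df − Dn = 2·s·(s−f)·h / (h² − (s−f)²).
That is a quadratic in h: DoF·h² − 2·s·(s−f)·h − DoF·(s−f)² = 0 ⇒ h = (s−f)·(s + √(s² + DoF²)) / DoF = 35292 × (35600 + √(35600² + 17900²)) / 17900 = 35292 × (35600 + 39846.8) / 17900 ≈ 148752 mm.
Then N = f²/(c·h) = 308² / (0.049 × 148752) = 94864 / 7288.9 ≈ 13.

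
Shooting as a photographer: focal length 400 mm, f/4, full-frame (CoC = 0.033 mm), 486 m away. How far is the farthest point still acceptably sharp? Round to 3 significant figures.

811 m

Hyperfocal distance H = f²/(N·c) + f = 400²/(4 × 0.033) + 400 = 160000/0.132 + 400 ≈ 1212521.2 mm ≈ 1213 m.
Far limit Df = s·(H − f)/(H − s) = 486000 × (1212521.2 − 400) / (1212521.2 − 486000) = 486000 × 1212121.2 / 726521.2 ≈ 810838 mm ≈ 811 m.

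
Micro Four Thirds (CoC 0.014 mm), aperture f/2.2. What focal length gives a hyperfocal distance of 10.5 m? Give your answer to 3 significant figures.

From H = f²/(N·c) + f, with f ≪ H: f ≈ √(H·N·c) = √(10500 × 2.2 × 0.014) = √323.40 ≈ 17.98 mm.
The +f correction barely moves this — solving exactly, f² + N·c·f − N·c·H = 0 ⇒ f = (−N·c + √((N·c)² + 4·N·c·H))/2 = (−0.0308 + √1293.6)/2 ≈ 17.968 mm, so f ≈ 18.0 mm.

18.0 mm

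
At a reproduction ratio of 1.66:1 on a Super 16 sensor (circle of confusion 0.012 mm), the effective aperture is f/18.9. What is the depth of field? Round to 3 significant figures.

0.165 mm

At magnification m, DoF ≈ 2·N_eff·c/m² = 2 × 18.9 × 0.012 / 1.66² = 0.4536 / 2.756 ≈ 0.165 mm.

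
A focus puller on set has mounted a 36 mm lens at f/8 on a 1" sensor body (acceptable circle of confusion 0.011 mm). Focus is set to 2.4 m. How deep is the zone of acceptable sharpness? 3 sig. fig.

Hyperfocal distance H = f²/(N·c) + f = 36²/(8 × 0.011) + 36 = 1296/0.088 + 36 ≈ 14763.3 mm ≈ 14.76 m.
Near limit Dn = s·(H − f)/(H + s − 2f) = 2400 × (14763.3 − 36) / (14763.3 + 2400 − 2 × 36) = 2400 × 14727.3 / 17091.3 ≈ 2068.04 mm.
Far limit Df = s·(H − f)/(H − s) = 2400 × (14763.3 − 36) / (14763.3 − 2400) = 2400 × 14727.3 / 12363.3 ≈ 2858.91 mm.
Depth of field = Df − Dn = 2858.91 − 2068.04 ≈ 790.87 mm ≈ 0.791 m.

0.791 m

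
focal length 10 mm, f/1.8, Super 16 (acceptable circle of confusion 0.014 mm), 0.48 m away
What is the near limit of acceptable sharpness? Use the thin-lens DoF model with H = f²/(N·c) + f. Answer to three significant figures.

429 mm

Hyperfocal distance H = f²/(N·c) + f = 10²/(1.8 × 0.014) + 10 = 100/0.0252 + 10 ≈ 3978.3 mm ≈ 3.978 m.
Near limit Dn = s·(H − f)/(H + s − 2f) = 480 × (3978.3 − 10) / (3978.3 + 480 − 2 × 10) = 480 × 3968.3 / 4438.3 ≈ 429.17 mm.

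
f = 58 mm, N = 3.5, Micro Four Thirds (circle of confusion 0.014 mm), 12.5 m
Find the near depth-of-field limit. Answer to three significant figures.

10.6 m

Hyperfocal distance H = f²/(N·c) + f = 58²/(3.5 × 0.014) + 58 = 3364/0.049 + 58 ≈ 68711.1 mm ≈ 68.71 m.
Near limit Dn = s·(H − f)/(H + s − 2f) = 12500 × (68711.1 − 58) / (68711.1 + 12500 − 2 × 58) = 12500 × 68653.1 / 81095.1 ≈ 10582 mm ≈ 10.6 m.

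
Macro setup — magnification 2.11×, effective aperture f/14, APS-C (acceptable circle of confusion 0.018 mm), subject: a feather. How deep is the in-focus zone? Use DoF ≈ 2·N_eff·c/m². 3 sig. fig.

0.113 mm

At magnification m, DoF ≈ 2·N_eff·c/m² = 2 × 14 × 0.018 / 2.11² = 0.504 / 4.452 ≈ 0.113 mm.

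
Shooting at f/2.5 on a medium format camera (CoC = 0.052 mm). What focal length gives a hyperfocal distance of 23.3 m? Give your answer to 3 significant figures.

55.0 mm

From H = f²/(N·c) + f, with f ≪ H: f ≈ √(H·N·c) = √(23300 × 2.5 × 0.052) = √3029.0 ≈ 55.04 mm.
The +f correction barely moves this — solving exactly, f² + N·c·f − N·c·H = 0 ⇒ f = (−N·c + √((N·c)² + 4·N·c·H))/2 = (−0.13 + √12116)/2 ≈ 54.971 mm, so f ≈ 55.0 mm.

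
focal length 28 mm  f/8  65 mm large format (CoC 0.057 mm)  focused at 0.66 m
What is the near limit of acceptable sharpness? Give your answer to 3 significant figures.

Hyperfocal distance H = f²/(N·c) + f = 28²/(8 × 0.057) + 28 = 784/0.456 + 28 ≈ 1747.3 mm ≈ 1.747 m.
Near limit Dn = s·(H − f)/(H + s − 2f) = 660 × (1747.3 − 28) / (1747.3 + 660 − 2 × 28) = 660 × 1719.3 / 2351.3 ≈ 482.60 mm.

483 mm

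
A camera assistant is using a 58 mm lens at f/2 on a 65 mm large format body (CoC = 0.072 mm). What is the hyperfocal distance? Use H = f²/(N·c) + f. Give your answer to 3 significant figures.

Hyperfocal distance H = f²/(N·c) + f = 58²/(2 × 0.072) + 58 = 3364/0.144 + 58 ≈ 23419.1 mm ≈ 23.4 m.

23.4 m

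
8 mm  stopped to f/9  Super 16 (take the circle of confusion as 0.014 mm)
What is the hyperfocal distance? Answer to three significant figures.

0.516 m

Hyperfocal distance H = f²/(N·c) + f = 8²/(9 × 0.014) + 8 = 64/0.126 + 8 ≈ 515.9 mm ≈ 0.516 m.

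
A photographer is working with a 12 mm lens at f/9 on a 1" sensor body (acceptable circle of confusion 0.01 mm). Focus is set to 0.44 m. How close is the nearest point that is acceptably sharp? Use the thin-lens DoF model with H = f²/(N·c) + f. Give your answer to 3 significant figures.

347 mm

Hyperfocal distance H = f²/(N·c) + f = 12²/(9 × 0.01) + 12 = 144/0.09 + 12 ≈ 1612.0 mm ≈ 1.612 m.
Near limit Dn = s·(H − f)/(H + s − 2f) = 440 × (1612.0 − 12) / (1612.0 + 440 − 2 × 12) = 440 × 1600.0 / 2028.0 ≈ 347.14 mm.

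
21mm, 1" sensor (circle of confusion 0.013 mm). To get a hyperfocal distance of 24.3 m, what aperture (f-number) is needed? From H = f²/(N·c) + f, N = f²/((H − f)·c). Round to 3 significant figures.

f/1.40

Rearrange H = f²/(N·c) + f for N: N = f² / ((H − f)·c).
N = 21² / ((24300 − 21) × 0.013) = 441 / 315.6 ≈ 1.40.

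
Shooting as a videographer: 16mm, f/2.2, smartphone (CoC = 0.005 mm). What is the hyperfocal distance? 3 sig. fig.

23.3 m

Hyperfocal distance H = f²/(N·c) + f = 16²/(2.2 × 0.005) + 16 = 256/0.011 + 16 ≈ 23288.7 mm ≈ 23.3 m.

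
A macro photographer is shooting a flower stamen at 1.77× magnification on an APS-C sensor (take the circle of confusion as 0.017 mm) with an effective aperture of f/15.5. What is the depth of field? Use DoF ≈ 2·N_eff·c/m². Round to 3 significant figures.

0.168 mm

At magnification m, DoF ≈ 2·N_eff·c/m² = 2 × 15.5 × 0.017 / 1.77² = 0.527 / 3.133 ≈ 0.168 mm.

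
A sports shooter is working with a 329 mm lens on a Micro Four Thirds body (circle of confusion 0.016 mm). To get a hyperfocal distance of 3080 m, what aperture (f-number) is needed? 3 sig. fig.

f/2.20

Rearrange H = f²/(N·c) + f for N: N = f² / ((H − f)·c).
N = 329² / ((3080000 − 329) × 0.016) = 108241 / 49275 ≈ 2.20.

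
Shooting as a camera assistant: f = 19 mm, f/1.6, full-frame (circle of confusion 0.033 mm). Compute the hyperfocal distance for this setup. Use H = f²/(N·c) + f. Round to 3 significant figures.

6.86 m

Hyperfocal distance H = f²/(N·c) + f = 19²/(1.6 × 0.033) + 19 = 361/0.0528 + 19 ≈ 6856.1 mm ≈ 6.86 m.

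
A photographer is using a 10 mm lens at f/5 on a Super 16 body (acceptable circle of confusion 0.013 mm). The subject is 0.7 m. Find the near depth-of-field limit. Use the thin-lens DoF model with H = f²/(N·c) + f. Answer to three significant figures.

Hyperfocal distance H = f²/(N·c) + f = 10²/(5 × 0.013) + 10 = 100/0.065 + 10 ≈ 1548.5 mm ≈ 1.548 m.
Near limit Dn = s·(H − f)/(H + s − 2f) = 700 × (1548.5 − 10) / (1548.5 + 700 − 2 × 10) = 700 × 1538.5 / 2228.5 ≈ 483.26 mm.

483 mm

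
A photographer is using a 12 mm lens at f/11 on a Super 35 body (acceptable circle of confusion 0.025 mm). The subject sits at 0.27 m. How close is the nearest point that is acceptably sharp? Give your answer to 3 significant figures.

Hyperfocal distance H = f²/(N·c) + f = 12²/(11 × 0.025) + 12 = 144/0.275 + 12 ≈ 535.6 mm ≈ 0.536 m.
Near limit Dn = s·(H − f)/(H + s − 2f) = 270 × (535.6 − 12) / (535.6 + 270 − 2 × 12) = 270 × 523.6 / 781.6 ≈ 180.88 mm.

181 mm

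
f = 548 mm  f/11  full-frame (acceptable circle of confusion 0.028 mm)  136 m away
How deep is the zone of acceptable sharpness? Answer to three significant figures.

38.5 m

Hyperfocal distance H = f²/(N·c) + f = 548²/(11 × 0.028) + 548 = 300304/0.308 + 548 ≈ 975561.0 mm ≈ 975.6 m.
Near limit Dn = s·(H − f)/(H + s − 2f) = 136000 × (975561.0 − 548) / (975561.0 + 136000 − 2 × 548) = 136000 × 975013.0 / 1110465.0 ≈ 119411 mm.
Far limit Df = s·(H − f)/(H − s) = 136000 × (975561.0 − 548) / (975561.0 − 136000) = 136000 × 975013.0 / 839561.0 ≈ 157942 mm.
Depth of field = Df − Dn = 157942 − 119411 ≈ 38531 mm ≈ 38.5 m.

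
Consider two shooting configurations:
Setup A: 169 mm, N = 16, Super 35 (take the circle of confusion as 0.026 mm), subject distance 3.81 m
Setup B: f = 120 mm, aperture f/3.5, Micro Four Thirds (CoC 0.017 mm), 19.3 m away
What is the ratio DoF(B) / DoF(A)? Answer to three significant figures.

7.60

Setup A: H = 169²/(16×0.026) + 169 ≈ 68825.2 mm; DoF = Df − Dn = 4023.37 − 3618.12 ≈ 405.25 mm.
Setup B: H = 120²/(3.5×0.017) + 120 ≈ 242136.8 mm; DoF = Df − Dn = 20961.2 − 17882.8 ≈ 3078.4 mm.
Ratio = 3078.4 / 405.25 ≈ 7.60.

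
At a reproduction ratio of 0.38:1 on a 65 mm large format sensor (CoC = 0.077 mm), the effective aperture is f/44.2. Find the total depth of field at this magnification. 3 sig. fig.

At magnification m, DoF ≈ 2·N_eff·c/m² = 2 × 44.2 × 0.077 / 0.38² = 6.807 / 0.1444 ≈ 47.1 mm.

47.1 mm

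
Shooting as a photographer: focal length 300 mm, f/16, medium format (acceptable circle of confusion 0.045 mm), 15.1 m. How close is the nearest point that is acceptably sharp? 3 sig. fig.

13.5 m

Hyperfocal distance H = f²/(N·c) + f = 300²/(16 × 0.045) + 300 = 90000/0.72 + 300 ≈ 125300.0 mm ≈ 125.3 m.
Near limit Dn = s·(H − f)/(H + s − 2f) = 15100 × (125300.0 − 300) / (125300.0 + 15100 − 2 × 300) = 15100 × 125000.0 / 139800.0 ≈ 13501 mm ≈ 13.5 m.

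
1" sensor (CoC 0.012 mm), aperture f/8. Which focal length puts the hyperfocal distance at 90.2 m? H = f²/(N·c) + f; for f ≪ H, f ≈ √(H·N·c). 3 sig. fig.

93.0 mm

From H = f²/(N·c) + f, with f ≪ H: f ≈ √(H·N·c) = √(90200 × 8 × 0.012) = √8659.2 ≈ 93.05 mm.
Exact: f² + N·c·f − N·c·H = 0 ⇒ f = (−N·c + √((N·c)² + 4·N·c·H))/2 = (−0.096 + √34637)/2 ≈ 93.007 mm ≈ 93.0 mm.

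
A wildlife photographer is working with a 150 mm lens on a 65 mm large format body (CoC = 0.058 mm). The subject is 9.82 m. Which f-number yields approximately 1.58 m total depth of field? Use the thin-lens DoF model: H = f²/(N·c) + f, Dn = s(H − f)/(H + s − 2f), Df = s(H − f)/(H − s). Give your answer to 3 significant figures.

f/3.21

Write h = H − f = f²/(N·c). The thin-lens limits are Dn = s·h/(h + (s−f)) and Df = s·h/(h − (s−f)), so DoF = Df − Dn = 2·s·(s−f)·h / (h² − (s−f)²).
That is a quadratic in h: DoF·h² − 2·s·(s−f)·h − DoF·(s−f)² = 0 ⇒ h = (s−f)·(s + √(s² + DoF²)) / DoF = 9670 × (9820 + √(9820² + 1580²)) / 1580 = 9670 × (9820 + 9946.30) / 1580 ≈ 120975 mm.
Then N = f²/(c·h) = 150² / (0.058 × 120975) = 22500 / 7016.5 ≈ 3.21.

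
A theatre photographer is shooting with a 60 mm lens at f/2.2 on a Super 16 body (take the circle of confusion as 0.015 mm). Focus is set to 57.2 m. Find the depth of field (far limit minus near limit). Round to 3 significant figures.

Hyperfocal distance H = f²/(N·c) + f = 60²/(2.2 × 0.015) + 60 = 3600/0.033 + 60 ≈ 109150.9 mm ≈ 109.2 m.
Near limit Dn = s·(H − f)/(H + s − 2f) = 57200 × (109150.9 − 60) / (109150.9 + 57200 − 2 × 60) = 57200 × 109090.9 / 166230.9 ≈ 37538 mm.
Far limit Df = s·(H − f)/(H − s) = 57200 × (109150.9 − 60) / (109150.9 − 57200) = 57200 × 109090.9 / 51950.9 ≈ 120113 mm.
Depth of field = Df − Dn = 120113 − 37538 ≈ 82575 mm ≈ 82.6 m.

82.6 m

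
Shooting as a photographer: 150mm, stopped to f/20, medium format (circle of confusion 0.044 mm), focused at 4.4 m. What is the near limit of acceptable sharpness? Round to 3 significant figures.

Hyperfocal distance H = f²/(N·c) + f = 150²/(20 × 0.044) + 150 = 22500/0.88 + 150 ≈ 25718.2 mm ≈ 25.72 m.
Near limit Dn = s·(H − f)/(H + s − 2f) = 4400 × (25718.2 − 150) / (25718.2 + 4400 − 2 × 150) = 4400 × 25568.2 / 29818.2 ≈ 3772.9 mm ≈ 3.77 m.

3.77 m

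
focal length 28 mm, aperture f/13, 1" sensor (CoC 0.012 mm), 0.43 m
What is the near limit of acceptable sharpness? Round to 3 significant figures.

Hyperfocal distance H = f²/(N·c) + f = 28²/(13 × 0.012) + 28 = 784/0.156 + 28 ≈ 5053.6 mm ≈ 5.054 m.
Near limit Dn = s·(H − f)/(H + s − 2f) = 430 × (5053.6 − 28) / (5053.6 + 430 − 2 × 28) = 430 × 5025.6 / 5427.6 ≈ 398.15 mm.

398 mm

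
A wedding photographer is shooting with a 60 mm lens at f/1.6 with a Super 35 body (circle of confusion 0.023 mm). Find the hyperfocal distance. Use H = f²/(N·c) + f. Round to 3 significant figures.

Hyperfocal distance H = f²/(N·c) + f = 60²/(1.6 × 0.023) + 60 = 3600/0.0368 + 60 ≈ 97886.1 mm ≈ 97.9 m.

97.9 m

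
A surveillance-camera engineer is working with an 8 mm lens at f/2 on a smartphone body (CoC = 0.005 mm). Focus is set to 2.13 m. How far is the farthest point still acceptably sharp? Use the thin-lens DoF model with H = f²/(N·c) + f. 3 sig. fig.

3.19 m

Hyperfocal distance H = f²/(N·c) + f = 8²/(2 × 0.005) + 8 = 64/0.01 + 8 ≈ 6408.0 mm ≈ 6.408 m.
Far limit Df = s·(H − f)/(H − s) = 2130 × (6408.0 − 8) / (6408.0 − 2130) = 2130 × 6400.0 / 4278.0 ≈ 3186.5 mm ≈ 3.19 m.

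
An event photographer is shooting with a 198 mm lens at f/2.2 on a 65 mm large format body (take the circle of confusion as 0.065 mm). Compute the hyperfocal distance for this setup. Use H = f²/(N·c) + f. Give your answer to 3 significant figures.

Hyperfocal distance H = f²/(N·c) + f = 198²/(2.2 × 0.065) + 198 = 39204/0.143 + 198 ≈ 274351.8 mm ≈ 274 m.

274 m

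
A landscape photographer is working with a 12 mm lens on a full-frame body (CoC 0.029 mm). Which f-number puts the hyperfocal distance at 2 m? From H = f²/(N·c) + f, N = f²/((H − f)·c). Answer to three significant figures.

f/2.50

Rearrange H = f²/(N·c) + f for N: N = f² / ((H − f)·c).
N = 12² / ((2000 − 12) × 0.029) = 144 / 57.65 ≈ 2.50.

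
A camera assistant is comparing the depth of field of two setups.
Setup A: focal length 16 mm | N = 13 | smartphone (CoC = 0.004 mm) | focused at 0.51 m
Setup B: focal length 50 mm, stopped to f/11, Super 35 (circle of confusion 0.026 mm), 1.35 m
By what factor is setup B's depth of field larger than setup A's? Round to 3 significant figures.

3.97

Setup A: H = 16²/(13×0.004) + 16 ≈ 4939.1 mm; DoF = Df − Dn = 566.88 − 463.49 ≈ 103.39 mm.
Setup B: H = 50²/(11×0.026) + 50 ≈ 8791.3 mm; DoF = Df − Dn = 1585.85 − 1175.22 ≈ 410.63 mm.
Ratio = 410.63 / 103.39 ≈ 3.97.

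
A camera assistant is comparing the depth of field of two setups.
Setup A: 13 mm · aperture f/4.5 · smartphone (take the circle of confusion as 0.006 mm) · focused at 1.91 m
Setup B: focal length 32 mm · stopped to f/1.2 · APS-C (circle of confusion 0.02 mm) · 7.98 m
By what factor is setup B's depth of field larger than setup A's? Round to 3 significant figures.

2.42

Setup A: H = 13²/(4.5×0.006) + 13 ≈ 6272.3 mm; DoF = Df − Dn = 2740.6 − 1465.8 ≈ 1274.8 mm.
Setup B: H = 32²/(1.2×0.02) + 32 ≈ 42698.7 mm; DoF = Df − Dn = 9806.8 − 6726.9 ≈ 3079.9 mm.
Ratio = 3079.9 / 1274.8 ≈ 2.42.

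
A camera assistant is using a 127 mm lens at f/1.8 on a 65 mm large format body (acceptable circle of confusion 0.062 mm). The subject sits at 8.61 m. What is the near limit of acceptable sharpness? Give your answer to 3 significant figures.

8.13 m

Hyperfocal distance H = f²/(N·c) + f = 127²/(1.8 × 0.062) + 127 = 16129/0.1116 + 127 ≈ 144652.1 mm ≈ 144.7 m.
Near limit Dn = s·(H − f)/(H + s − 2f) = 8610 × (144652.1 − 127) / (144652.1 + 8610 − 2 × 127) = 8610 × 144525.1 / 153008.1 ≈ 8132.6 mm ≈ 8.13 m.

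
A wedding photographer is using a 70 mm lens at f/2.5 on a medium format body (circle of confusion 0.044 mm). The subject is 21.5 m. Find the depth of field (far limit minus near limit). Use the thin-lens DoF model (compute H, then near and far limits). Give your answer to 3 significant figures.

Hyperfocal distance H = f²/(N·c) + f = 70²/(2.5 × 0.044) + 70 = 4900/0.11 + 70 ≈ 44615.5 mm ≈ 44.62 m.
Near limit Dn = s·(H − f)/(H + s − 2f) = 21500 × (44615.5 − 70) / (44615.5 + 21500 − 2 × 70) = 21500 × 44545.5 / 65975.5 ≈ 14516 mm.
Far limit Df = s·(H − f)/(H − s) = 21500 × (44615.5 − 70) / (44615.5 − 21500) = 21500 × 44545.5 / 23115.5 ≈ 41432 mm.
Depth of field = Df − Dn = 41432 − 14516 ≈ 26916 mm ≈ 26.9 m.

26.9 m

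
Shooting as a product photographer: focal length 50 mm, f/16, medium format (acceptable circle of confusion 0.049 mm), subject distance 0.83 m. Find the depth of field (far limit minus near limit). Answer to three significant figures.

Hyperfocal distance H = f²/(N·c) + f = 50²/(16 × 0.049) + 50 = 2500/0.784 + 50 ≈ 3238.8 mm ≈ 3.239 m.
Near limit Dn = s·(H − f)/(H + s − 2f) = 830 × (3238.8 − 50) / (3238.8 + 830 − 2 × 50) = 830 × 3188.8 / 3968.8 ≈ 666.88 mm.
Far limit Df = s·(H − f)/(H − s) = 830 × (3238.8 − 50) / (3238.8 − 830) = 830 × 3188.8 / 2408.8 ≈ 1098.77 mm.
Depth of field = Df − Dn = 1098.77 − 666.88 ≈ 431.89 mm.

432 mm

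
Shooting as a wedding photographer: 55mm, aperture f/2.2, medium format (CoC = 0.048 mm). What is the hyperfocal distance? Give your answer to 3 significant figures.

Hyperfocal distance H = f²/(N·c) + f = 55²/(2.2 × 0.048) + 55 = 3025/0.1056 + 55 ≈ 28700.8 mm ≈ 28.7 m.

28.7 m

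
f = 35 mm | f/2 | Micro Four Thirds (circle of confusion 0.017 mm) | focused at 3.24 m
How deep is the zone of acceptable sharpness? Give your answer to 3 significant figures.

Hyperfocal distance H = f²/(N·c) + f = 35²/(2 × 0.017) + 35 = 1225/0.034 + 35 ≈ 36064.4 mm ≈ 36.06 m.
Near limit Dn = s·(H − f)/(H + s − 2f) = 3240 × (36064.4 − 35) / (36064.4 + 3240 − 2 × 35) = 3240 × 36029.4 / 39234.4 ≈ 2975.33 mm.
Far limit Df = s·(H − f)/(H − s) = 3240 × (36064.4 − 35) / (36064.4 − 3240) = 3240 × 36029.4 / 32824.4 ≈ 3556.36 mm.
Depth of field = Df − Dn = 3556.36 − 2975.33 ≈ 581.03 mm ≈ 0.581 m.

0.581 m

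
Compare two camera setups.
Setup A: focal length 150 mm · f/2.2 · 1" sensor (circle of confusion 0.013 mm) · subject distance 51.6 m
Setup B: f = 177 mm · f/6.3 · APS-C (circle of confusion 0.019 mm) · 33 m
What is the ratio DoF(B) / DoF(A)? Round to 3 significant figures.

1.24

Setup A: H = 150²/(2.2×0.013) + 150 ≈ 786863.3 mm; DoF = Df − Dn = 55210.7 − 48432.6 ≈ 6778.1 mm.
Setup B: H = 177²/(6.3×0.019) + 177 ≈ 261906.3 mm; DoF = Df − Dn = 37731.9 − 29322.7 ≈ 8409.2 mm.
Ratio = 8409.2 / 6778.1 ≈ 1.24.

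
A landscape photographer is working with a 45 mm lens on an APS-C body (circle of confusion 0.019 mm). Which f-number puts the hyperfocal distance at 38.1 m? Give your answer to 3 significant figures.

f/2.80

Rearrange H = f²/(N·c) + f for N: N = f² / ((H − f)·c).
N = 45² / ((38100 − 45) × 0.019) = 2025 / 723.0 ≈ 2.80.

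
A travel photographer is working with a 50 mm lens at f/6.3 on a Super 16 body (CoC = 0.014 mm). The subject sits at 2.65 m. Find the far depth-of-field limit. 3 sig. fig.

2.92 m

Hyperfocal distance H = f²/(N·c) + f = 50²/(6.3 × 0.014) + 50 = 2500/0.0882 + 50 ≈ 28394.7 mm ≈ 28.39 m.
Far limit Df = s·(H − f)/(H − s) = 2650 × (28394.7 − 50) / (28394.7 − 2650) = 2650 × 28344.7 / 25744.7 ≈ 2917.6 mm ≈ 2.92 m.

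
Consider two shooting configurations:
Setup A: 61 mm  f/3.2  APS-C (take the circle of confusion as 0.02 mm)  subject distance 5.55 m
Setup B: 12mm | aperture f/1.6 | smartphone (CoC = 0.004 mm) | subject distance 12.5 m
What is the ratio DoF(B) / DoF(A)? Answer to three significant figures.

19.0

Setup A: H = 61²/(3.2×0.02) + 61 ≈ 58201.6 mm; DoF = Df − Dn = 6128.6 − 5071.2 ≈ 1057.4 mm.
Setup B: H = 12²/(1.6×0.004) + 12 ≈ 22512.0 mm; DoF = Df − Dn = 28091 − 8038 ≈ 20053 mm.
Ratio = 20053 / 1057.4 ≈ 19.0.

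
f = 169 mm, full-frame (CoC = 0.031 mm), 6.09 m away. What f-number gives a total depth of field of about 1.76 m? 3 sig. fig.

f/22

Write h = H − f = f²/(N·c). The thin-lens limits are Dn = s·h/(h + (s−f)) and Df = s·h/(h − (s−f)), so DoF = Df − Dn = 2·s·(s−f)·h / (h² − (s−f)²).
That is a quadratic in h: DoF·h² − 2·s·(s−f)·h − DoF·(s−f)² = 0 ⇒ h = (s−f)·(s + √(s² + DoF²)) / DoF = 5921 × (6090 + √(6090² + 1760²)) / 1760 = 5921 × (6090 + 6339.22) / 1760 ≈ 41814 mm.
Then N = f²/(c·h) = 169² / (0.031 × 41814) = 28561 / 1296.2 ≈ 22.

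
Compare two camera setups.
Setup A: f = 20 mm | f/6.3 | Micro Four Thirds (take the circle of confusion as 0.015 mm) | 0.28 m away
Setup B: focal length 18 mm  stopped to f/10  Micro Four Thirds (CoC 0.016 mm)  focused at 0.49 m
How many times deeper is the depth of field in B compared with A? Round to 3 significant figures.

7.00

Setup A: H = 20²/(6.3×0.015) + 20 ≈ 4252.8 mm; DoF = Df − Dn = 298.325 − 263.796 ≈ 34.529 mm.
Setup B: H = 18²/(10×0.016) + 18 ≈ 2043.0 mm; DoF = Df − Dn = 638.92 − 397.38 ≈ 241.54 mm.
Ratio = 241.54 / 34.529 ≈ 7.00.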